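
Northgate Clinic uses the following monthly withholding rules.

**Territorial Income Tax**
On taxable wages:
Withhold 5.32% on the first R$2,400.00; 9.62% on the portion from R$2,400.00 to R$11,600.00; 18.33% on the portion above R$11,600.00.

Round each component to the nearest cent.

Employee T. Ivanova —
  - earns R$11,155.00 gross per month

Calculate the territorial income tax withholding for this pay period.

R$969.91

Territorial Income Tax: taxable = R$11,155.00
  R$127.68 + 9.62% × (R$11,155.00 − R$2,400.00) = R$127.68 + 9.62% × R$8,755.00 = R$969.91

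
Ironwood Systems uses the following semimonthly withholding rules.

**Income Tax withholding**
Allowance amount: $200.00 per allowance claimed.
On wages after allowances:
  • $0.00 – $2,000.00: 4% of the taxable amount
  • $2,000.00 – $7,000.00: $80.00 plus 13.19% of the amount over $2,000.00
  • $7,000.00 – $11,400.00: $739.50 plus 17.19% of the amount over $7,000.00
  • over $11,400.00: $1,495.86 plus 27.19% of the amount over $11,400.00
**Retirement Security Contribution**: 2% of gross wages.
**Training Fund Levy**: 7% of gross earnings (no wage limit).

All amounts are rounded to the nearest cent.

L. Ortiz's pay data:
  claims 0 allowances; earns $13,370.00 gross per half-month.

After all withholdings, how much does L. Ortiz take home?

Income Tax: taxable = $13,370.00
  $1,495.86 + 27.19% × ($13,370.00 − $11,400.00) = $1,495.86 + 27.19% × $1,970.00 = $2,031.50
Retirement Security Contribution: 2% × $13,370.00 = $267.40
Training Fund Levy: 7% × $13,370.00 = $935.90
Total withheld: $2,031.50 + $267.40 + $935.90 = $3,234.80
Net pay: $13,370.00 − $3,234.80 = $10,135.20

$10,135.20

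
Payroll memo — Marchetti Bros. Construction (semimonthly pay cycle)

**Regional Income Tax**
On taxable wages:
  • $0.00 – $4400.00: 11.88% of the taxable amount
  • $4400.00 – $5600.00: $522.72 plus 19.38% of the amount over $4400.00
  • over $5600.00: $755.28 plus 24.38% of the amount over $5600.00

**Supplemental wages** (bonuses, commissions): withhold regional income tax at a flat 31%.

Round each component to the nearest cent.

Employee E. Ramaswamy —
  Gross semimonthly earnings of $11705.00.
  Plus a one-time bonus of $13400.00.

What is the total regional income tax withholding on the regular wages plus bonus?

Regional Income Tax: taxable = $11705.00
  $755.28 + 24.38% × ($11705.00 − $5600.00) = $755.28 + 24.38% × $6105.00 = $2243.68
Supplemental (31% flat on bonus): 31% × $13400.00 = $4154.00
Total regional income tax: $2243.68 + $4154.00 = $6397.68

$6397.68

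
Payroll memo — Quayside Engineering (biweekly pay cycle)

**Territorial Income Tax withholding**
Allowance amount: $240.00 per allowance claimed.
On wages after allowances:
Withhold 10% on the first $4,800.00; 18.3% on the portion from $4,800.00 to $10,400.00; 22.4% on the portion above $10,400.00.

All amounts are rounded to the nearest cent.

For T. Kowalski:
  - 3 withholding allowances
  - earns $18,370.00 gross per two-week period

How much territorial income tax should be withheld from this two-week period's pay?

Territorial Income Tax: taxable = $18,370.00 − 3×$240.00 = $17,650.00
  $1,504.80 + 22.4% × ($17,650.00 − $10,400.00) = $1,504.80 + 22.4% × $7,250.00 = $3,128.80

$3,128.80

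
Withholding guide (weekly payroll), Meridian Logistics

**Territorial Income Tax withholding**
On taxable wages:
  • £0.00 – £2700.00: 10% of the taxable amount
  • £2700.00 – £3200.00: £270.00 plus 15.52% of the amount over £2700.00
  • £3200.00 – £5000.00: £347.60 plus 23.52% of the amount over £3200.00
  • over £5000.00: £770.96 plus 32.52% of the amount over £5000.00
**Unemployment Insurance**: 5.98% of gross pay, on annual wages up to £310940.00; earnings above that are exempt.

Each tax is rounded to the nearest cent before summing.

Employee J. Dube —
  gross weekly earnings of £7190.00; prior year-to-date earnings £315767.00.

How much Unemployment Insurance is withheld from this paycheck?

£0.00

Unemployment Insurance: YTD £315767.00 ≥ cap £310940.00 → £0.00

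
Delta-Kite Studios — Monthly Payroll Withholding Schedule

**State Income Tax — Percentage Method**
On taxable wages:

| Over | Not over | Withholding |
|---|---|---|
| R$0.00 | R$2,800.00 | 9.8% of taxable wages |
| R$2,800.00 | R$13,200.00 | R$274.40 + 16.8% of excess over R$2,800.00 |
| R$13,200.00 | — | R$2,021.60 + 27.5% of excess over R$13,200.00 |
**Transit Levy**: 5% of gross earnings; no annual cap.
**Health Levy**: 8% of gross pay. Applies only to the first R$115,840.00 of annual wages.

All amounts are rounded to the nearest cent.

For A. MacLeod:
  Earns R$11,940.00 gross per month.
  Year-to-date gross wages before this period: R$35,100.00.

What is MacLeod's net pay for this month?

R$8,577.88

State Income Tax: taxable = R$11,940.00
  R$274.40 + 16.8% × (R$11,940.00 − R$2,800.00) = R$274.40 + 16.8% × R$9,140.00 = R$1,809.92
Transit Levy: 5% × R$11,940.00 = R$597.00
Health Levy: 8% × R$11,940.00 = R$955.20
Total withheld: R$1,809.92 + R$597.00 + R$955.20 = R$3,362.12
Net pay: R$11,940.00 − R$3,362.12 = R$8,577.88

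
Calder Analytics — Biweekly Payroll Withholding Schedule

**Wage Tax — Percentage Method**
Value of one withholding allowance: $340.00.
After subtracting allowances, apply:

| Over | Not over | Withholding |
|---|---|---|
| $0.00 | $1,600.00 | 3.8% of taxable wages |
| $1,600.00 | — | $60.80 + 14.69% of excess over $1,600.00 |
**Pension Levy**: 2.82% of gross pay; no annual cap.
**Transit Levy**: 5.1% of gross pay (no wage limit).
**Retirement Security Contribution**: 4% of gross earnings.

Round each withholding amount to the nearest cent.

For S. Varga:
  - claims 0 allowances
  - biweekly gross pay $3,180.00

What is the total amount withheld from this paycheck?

Wage Tax: taxable = $3,180.00
  $60.80 + 14.69% × ($3,180.00 − $1,600.00) = $60.80 + 14.69% × $1,580.00 = $292.90
Pension Levy: 2.82% × $3,180.00 = $89.68
Transit Levy: 5.1% × $3,180.00 = $162.18
Retirement Security Contribution: 4% × $3,180.00 = $127.20
Total: $292.90 + $89.68 + $162.18 + $127.20 = $671.96

$671.96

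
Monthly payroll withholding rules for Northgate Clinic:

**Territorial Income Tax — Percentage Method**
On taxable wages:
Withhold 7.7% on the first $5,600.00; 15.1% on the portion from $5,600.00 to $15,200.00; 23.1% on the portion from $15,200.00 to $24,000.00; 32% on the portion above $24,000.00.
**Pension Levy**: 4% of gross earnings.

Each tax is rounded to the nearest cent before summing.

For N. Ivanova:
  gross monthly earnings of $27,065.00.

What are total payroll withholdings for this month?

Territorial Income Tax: taxable = $27,065.00
  $3,913.60 + 32% × ($27,065.00 − $24,000.00) = $3,913.60 + 32% × $3,065.00 = $4,894.40
Pension Levy: 4% × $27,065.00 = $1,082.60
Total: $4,894.40 + $1,082.60 = $5,977.00

$5,977.00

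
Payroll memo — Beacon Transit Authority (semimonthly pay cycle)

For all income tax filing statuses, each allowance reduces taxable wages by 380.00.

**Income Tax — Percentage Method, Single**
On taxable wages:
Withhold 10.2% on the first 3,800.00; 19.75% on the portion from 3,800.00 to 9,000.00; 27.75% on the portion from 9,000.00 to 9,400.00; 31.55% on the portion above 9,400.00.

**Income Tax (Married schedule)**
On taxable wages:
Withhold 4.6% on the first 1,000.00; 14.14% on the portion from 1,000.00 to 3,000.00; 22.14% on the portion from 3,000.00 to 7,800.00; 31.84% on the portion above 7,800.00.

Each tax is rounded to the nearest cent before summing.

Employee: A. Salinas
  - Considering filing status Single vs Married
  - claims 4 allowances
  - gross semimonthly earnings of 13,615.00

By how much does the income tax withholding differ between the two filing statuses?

383.18

Income Tax (Single): taxable = 13,615.00 − 4×380.00 = 12,095.00
  1,525.60 + 31.55% × (12,095.00 − 9,400.00) = 1,525.60 + 31.55% × 2,695.00 = 2,375.87
Income Tax (Married): taxable = 13,615.00 − 4×380.00 = 12,095.00
  1,391.52 + 31.84% × (12,095.00 − 7,800.00) = 1,391.52 + 31.84% × 4,295.00 = 2,759.05
Difference: |2,375.87 − 2,759.05| = 383.18 (higher under Married)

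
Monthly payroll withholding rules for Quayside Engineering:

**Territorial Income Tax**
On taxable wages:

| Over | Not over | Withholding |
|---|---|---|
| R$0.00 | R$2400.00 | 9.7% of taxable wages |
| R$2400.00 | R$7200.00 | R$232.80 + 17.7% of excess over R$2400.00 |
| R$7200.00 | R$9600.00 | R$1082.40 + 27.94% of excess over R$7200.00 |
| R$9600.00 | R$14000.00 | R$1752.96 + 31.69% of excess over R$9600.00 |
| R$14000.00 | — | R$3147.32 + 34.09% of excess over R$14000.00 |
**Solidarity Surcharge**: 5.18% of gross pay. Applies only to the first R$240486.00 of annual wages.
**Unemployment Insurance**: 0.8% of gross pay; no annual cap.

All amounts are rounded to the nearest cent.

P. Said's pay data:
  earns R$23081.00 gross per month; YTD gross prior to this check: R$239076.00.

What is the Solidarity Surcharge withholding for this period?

Solidarity Surcharge: cap R$240486.00 − YTD R$239076.00 = R$1410.00 subject; 5.18% × R$1410.00 = R$73.04

R$73.04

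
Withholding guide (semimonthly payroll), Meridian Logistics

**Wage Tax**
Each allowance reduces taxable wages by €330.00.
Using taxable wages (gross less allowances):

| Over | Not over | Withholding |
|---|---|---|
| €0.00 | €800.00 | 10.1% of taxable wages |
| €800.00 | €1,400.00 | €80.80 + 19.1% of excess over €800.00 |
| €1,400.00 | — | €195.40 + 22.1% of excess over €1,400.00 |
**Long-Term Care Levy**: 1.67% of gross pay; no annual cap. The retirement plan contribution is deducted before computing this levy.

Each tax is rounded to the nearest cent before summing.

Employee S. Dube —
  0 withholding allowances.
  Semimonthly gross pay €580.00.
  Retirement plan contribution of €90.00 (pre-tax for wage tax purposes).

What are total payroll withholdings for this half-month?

Wage Tax: taxable = €580.00 − €90.00 = €490.00
  10.1% × €490.00 = €49.49
Long-Term Care Levy: 1.67% × €490.00 = €8.18
Total: €49.49 + €8.18 = €57.67

€57.67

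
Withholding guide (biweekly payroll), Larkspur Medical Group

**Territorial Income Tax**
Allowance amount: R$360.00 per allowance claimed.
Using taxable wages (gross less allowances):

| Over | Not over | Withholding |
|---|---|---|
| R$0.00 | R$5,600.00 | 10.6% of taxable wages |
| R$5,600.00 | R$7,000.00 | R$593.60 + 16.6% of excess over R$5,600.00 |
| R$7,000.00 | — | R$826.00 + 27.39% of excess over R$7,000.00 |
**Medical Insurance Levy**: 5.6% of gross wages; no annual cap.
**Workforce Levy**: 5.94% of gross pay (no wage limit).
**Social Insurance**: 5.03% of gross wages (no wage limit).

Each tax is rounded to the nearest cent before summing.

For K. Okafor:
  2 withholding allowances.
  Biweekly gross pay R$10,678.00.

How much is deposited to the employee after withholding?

Territorial Income Tax: taxable = R$10,678.00 − 2×R$360.00 = R$9,958.00
  R$826.00 + 27.39% × (R$9,958.00 − R$7,000.00) = R$826.00 + 27.39% × R$2,958.00 = R$1,636.20
Medical Insurance Levy: 5.6% × R$10,678.00 = R$597.97
Workforce Levy: 5.94% × R$10,678.00 = R$634.27
Social Insurance: 5.03% × R$10,678.00 = R$537.10
Total withheld: R$1,636.20 + R$597.97 + R$634.27 + R$537.10 = R$3,405.54
Net pay: R$10,678.00 − R$3,405.54 = R$7,272.46

R$7,272.46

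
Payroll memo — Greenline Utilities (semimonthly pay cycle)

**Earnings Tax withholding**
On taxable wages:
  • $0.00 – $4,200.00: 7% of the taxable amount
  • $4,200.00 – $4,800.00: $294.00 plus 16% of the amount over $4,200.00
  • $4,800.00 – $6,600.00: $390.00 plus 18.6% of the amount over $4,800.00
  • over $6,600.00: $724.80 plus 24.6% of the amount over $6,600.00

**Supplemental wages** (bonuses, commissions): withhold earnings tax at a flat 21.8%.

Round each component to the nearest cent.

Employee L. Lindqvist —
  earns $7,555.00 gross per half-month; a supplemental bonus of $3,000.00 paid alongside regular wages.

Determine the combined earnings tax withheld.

Earnings Tax: taxable = $7,555.00
  $724.80 + 24.6% × ($7,555.00 − $6,600.00) = $724.80 + 24.6% × $955.00 = $959.73
Supplemental (21.8% flat on bonus): 21.8% × $3,000.00 = $654.00
Total earnings tax: $959.73 + $654.00 = $1,613.73

$1,613.73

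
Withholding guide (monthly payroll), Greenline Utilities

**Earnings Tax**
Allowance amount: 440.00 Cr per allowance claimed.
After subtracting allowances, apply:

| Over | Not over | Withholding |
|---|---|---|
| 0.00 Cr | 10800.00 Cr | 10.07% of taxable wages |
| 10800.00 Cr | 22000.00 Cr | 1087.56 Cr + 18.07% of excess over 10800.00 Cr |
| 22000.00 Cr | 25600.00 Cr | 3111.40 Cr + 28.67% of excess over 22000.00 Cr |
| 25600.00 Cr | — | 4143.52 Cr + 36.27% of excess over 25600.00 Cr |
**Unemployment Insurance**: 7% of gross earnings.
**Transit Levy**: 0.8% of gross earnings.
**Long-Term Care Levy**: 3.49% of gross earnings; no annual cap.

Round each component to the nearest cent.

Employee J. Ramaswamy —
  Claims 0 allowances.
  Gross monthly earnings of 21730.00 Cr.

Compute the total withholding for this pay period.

Earnings Tax: taxable = 21730.00 Cr
  1087.56 Cr + 18.07% × (21730.00 Cr − 10800.00 Cr) = 1087.56 Cr + 18.07% × 10930.00 Cr = 3062.61 Cr
Unemployment Insurance: 7% × 21730.00 Cr = 1521.10 Cr
Transit Levy: 0.8% × 21730.00 Cr = 173.84 Cr
Long-Term Care Levy: 3.49% × 21730.00 Cr = 758.38 Cr
Total: 3062.61 Cr + 1521.10 Cr + 173.84 Cr + 758.38 Cr = 5515.93 Cr

5515.93 Cr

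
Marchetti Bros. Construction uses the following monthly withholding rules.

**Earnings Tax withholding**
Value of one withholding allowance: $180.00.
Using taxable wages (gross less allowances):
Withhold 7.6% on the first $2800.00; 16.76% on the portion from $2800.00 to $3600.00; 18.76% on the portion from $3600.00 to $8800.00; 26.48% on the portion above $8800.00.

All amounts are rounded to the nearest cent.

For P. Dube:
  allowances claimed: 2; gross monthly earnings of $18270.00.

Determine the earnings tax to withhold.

Earnings Tax: taxable = $18270.00 − 2×$180.00 = $17910.00
  $1322.40 + 26.48% × ($17910.00 − $8800.00) = $1322.40 + 26.48% × $9110.00 = $3734.73

$3734.73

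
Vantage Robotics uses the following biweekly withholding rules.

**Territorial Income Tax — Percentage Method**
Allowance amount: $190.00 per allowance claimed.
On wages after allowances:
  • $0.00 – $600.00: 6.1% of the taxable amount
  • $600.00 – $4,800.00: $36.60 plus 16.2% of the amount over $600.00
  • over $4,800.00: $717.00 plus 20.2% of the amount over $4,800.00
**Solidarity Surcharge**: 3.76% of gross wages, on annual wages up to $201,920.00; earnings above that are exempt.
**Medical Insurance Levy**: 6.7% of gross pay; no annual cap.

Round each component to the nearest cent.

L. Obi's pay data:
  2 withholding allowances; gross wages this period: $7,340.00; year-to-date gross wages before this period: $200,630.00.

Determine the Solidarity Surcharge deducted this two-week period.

Solidarity Surcharge: cap $201,920.00 − YTD $200,630.00 = $1,290.00 subject; 3.76% × $1,290.00 = $48.50

$48.50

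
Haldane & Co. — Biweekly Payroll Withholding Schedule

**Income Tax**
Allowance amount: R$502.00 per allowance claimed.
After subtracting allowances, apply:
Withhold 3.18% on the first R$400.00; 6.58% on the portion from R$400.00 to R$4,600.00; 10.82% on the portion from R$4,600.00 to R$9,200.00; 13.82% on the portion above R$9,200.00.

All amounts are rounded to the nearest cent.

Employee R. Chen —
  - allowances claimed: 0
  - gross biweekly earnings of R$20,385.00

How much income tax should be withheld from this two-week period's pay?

R$2,332.57

Income Tax: taxable = R$20,385.00
  R$786.80 + 13.82% × (R$20,385.00 − R$9,200.00) = R$786.80 + 13.82% × R$11,185.00 = R$2,332.57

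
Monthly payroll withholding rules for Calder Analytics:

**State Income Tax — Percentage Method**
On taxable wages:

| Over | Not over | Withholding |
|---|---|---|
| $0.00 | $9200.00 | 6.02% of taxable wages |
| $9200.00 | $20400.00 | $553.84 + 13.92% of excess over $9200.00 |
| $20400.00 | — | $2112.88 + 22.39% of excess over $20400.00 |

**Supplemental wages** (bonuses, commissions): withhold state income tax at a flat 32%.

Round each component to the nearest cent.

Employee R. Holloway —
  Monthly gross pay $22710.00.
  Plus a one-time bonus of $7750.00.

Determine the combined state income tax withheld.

$5110.09

State Income Tax: taxable = $22710.00
  $2112.88 + 22.39% × ($22710.00 − $20400.00) = $2112.88 + 22.39% × $2310.00 = $2630.09
Supplemental (32% flat on bonus): 32% × $7750.00 = $2480.00
Total state income tax: $2630.09 + $2480.00 = $5110.09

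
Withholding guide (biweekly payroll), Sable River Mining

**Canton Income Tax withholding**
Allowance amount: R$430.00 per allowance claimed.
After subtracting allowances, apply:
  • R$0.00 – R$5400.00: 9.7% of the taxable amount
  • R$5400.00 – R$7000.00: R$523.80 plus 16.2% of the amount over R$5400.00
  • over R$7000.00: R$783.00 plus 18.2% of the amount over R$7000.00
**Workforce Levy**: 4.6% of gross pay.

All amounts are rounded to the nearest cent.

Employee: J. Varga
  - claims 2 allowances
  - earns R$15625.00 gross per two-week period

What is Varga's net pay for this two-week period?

Canton Income Tax: taxable = R$15625.00 − 2×R$430.00 = R$14765.00
  R$783.00 + 18.2% × (R$14765.00 − R$7000.00) = R$783.00 + 18.2% × R$7765.00 = R$2196.23
Workforce Levy: 4.6% × R$15625.00 = R$718.75
Total withheld: R$2196.23 + R$718.75 = R$2914.98
Net pay: R$15625.00 − R$2914.98 = R$12710.02

R$12710.02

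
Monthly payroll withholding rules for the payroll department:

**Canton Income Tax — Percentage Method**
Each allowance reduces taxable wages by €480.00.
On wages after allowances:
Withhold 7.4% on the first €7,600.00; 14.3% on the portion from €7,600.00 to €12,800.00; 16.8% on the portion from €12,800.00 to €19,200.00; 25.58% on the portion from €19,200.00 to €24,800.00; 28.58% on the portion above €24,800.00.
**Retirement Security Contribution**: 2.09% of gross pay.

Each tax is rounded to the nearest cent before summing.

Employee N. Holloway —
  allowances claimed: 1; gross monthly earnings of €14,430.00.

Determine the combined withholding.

Canton Income Tax: taxable = €14,430.00 − 1×€480.00 = €13,950.00
  €1,306.00 + 16.8% × (€13,950.00 − €12,800.00) = €1,306.00 + 16.8% × €1,150.00 = €1,499.20
Retirement Security Contribution: 2.09% × €14,430.00 = €301.59
Total: €1,499.20 + €301.59 = €1,800.79

€1,800.79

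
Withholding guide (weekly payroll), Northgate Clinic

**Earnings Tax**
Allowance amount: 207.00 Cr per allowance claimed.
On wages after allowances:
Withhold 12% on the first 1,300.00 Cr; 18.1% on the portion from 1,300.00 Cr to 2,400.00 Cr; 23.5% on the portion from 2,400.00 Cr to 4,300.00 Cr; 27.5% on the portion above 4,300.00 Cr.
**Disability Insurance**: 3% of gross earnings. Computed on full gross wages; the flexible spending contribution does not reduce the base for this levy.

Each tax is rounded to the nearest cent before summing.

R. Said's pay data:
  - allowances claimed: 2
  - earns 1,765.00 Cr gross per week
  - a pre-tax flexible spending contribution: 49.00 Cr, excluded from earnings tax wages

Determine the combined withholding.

Earnings Tax: taxable = 1,765.00 Cr − 49.00 Cr − 2×207.00 Cr = 1,302.00 Cr
  156.00 Cr + 18.1% × (1,302.00 Cr − 1,300.00 Cr) = 156.00 Cr + 18.1% × 2.00 Cr = 156.36 Cr
Disability Insurance: 3% × 1,765.00 Cr = 52.95 Cr
Total: 156.36 Cr + 52.95 Cr = 209.31 Cr

209.31 Cr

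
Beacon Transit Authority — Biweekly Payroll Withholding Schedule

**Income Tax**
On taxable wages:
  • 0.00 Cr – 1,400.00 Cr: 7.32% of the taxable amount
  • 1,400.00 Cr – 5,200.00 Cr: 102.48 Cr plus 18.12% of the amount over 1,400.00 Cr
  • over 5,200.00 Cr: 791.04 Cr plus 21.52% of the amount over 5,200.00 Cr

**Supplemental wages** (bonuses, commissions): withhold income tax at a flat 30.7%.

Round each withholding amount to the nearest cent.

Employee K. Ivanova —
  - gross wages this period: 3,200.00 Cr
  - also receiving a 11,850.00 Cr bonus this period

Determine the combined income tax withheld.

4,066.59 Cr

Income Tax: taxable = 3,200.00 Cr
  102.48 Cr + 18.12% × (3,200.00 Cr − 1,400.00 Cr) = 102.48 Cr + 18.12% × 1,800.00 Cr = 428.64 Cr
Supplemental (30.7% flat on bonus): 30.7% × 11,850.00 Cr = 3,637.95 Cr
Total income tax: 428.64 Cr + 3,637.95 Cr = 4,066.59 Cr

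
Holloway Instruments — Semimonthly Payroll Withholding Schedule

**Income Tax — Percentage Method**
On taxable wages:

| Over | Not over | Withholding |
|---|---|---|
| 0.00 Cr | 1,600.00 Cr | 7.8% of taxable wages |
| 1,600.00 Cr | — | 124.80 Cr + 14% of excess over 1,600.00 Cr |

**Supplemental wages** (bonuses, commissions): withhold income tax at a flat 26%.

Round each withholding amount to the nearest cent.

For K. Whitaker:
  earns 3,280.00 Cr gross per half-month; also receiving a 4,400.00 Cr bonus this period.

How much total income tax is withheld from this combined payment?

Income Tax: taxable = 3,280.00 Cr
  124.80 Cr + 14% × (3,280.00 Cr − 1,600.00 Cr) = 124.80 Cr + 14% × 1,680.00 Cr = 360.00 Cr
Supplemental (26% flat on bonus): 26% × 4,400.00 Cr = 1,144.00 Cr
Total income tax: 360.00 Cr + 1,144.00 Cr = 1,504.00 Cr

1,504.00 Cr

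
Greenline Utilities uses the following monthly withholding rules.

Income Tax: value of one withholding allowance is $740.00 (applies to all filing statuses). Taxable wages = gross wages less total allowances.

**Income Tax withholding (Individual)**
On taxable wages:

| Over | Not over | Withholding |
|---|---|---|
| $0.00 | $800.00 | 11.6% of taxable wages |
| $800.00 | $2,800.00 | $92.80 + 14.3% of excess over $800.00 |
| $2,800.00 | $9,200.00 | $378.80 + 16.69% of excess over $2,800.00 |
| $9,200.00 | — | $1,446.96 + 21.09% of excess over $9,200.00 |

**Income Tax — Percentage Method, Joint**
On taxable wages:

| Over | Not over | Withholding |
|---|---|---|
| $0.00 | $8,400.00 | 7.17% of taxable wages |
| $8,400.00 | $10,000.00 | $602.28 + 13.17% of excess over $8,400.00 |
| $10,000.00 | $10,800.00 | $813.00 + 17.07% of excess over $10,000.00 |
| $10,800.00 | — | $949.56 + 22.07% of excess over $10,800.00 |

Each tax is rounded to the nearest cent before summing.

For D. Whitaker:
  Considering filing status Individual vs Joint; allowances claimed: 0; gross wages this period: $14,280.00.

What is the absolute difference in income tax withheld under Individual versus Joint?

$800.73

Income Tax (Individual): taxable = $14,280.00
  $1,446.96 + 21.09% × ($14,280.00 − $9,200.00) = $1,446.96 + 21.09% × $5,080.00 = $2,518.33
Income Tax (Joint): taxable = $14,280.00
  $949.56 + 22.07% × ($14,280.00 − $10,800.00) = $949.56 + 22.07% × $3,480.00 = $1,717.60
Difference: |$2,518.33 − $1,717.60| = $800.73 (higher under Individual)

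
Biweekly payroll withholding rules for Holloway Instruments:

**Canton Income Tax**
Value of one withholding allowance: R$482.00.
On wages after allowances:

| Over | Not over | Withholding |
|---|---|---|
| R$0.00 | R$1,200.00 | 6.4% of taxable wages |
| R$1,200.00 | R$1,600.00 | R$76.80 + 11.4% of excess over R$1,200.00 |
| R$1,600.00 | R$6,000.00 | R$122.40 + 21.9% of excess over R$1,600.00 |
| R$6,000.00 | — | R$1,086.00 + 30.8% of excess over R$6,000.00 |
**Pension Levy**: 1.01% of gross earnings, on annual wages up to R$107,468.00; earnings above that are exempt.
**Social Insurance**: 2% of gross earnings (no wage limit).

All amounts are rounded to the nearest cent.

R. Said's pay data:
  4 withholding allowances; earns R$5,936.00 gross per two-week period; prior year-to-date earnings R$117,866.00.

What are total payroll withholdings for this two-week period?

R$768.47

Canton Income Tax: taxable = R$5,936.00 − 4×R$482.00 = R$4,008.00
  R$122.40 + 21.9% × (R$4,008.00 − R$1,600.00) = R$122.40 + 21.9% × R$2,408.00 = R$649.75
Pension Levy: YTD R$117,866.00 ≥ cap R$107,468.00 → R$0.00
Social Insurance: 2% × R$5,936.00 = R$118.72
Total: R$649.75 + R$0.00 + R$118.72 = R$768.47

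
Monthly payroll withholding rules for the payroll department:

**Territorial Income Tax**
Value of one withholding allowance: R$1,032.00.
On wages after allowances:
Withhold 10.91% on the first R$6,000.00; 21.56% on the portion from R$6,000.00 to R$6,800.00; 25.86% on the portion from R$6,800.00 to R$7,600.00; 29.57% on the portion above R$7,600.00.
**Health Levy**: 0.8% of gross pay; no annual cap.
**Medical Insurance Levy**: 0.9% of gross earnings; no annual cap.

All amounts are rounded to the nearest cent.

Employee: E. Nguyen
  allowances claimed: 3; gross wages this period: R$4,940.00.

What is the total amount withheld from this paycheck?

Territorial Income Tax: taxable = R$4,940.00 − 3×R$1,032.00 = R$1,844.00
  10.91% × R$1,844.00 = R$201.18
Health Levy: 0.8% × R$4,940.00 = R$39.52
Medical Insurance Levy: 0.9% × R$4,940.00 = R$44.46
Total: R$201.18 + R$39.52 + R$44.46 = R$285.16

R$285.16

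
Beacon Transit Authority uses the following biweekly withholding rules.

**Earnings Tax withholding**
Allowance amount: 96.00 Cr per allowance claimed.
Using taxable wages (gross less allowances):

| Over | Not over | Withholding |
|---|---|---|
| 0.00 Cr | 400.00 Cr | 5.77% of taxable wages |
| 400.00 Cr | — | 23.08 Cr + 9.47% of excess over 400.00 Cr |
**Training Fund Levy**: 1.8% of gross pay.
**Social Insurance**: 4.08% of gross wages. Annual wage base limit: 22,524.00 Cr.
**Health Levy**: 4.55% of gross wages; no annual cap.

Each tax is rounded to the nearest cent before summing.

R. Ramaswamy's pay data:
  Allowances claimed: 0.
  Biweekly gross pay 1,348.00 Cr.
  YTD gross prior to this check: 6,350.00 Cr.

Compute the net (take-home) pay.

Earnings Tax: taxable = 1,348.00 Cr
  23.08 Cr + 9.47% × (1,348.00 Cr − 400.00 Cr) = 23.08 Cr + 9.47% × 948.00 Cr = 112.86 Cr
Training Fund Levy: 1.8% × 1,348.00 Cr = 24.26 Cr
Social Insurance: 4.08% × 1,348.00 Cr = 55.00 Cr
Health Levy: 4.55% × 1,348.00 Cr = 61.33 Cr
Total withheld: 112.86 Cr + 24.26 Cr + 55.00 Cr + 61.33 Cr = 253.45 Cr
Net pay: 1,348.00 Cr − 253.45 Cr = 1,094.55 Cr

1,094.55 Cr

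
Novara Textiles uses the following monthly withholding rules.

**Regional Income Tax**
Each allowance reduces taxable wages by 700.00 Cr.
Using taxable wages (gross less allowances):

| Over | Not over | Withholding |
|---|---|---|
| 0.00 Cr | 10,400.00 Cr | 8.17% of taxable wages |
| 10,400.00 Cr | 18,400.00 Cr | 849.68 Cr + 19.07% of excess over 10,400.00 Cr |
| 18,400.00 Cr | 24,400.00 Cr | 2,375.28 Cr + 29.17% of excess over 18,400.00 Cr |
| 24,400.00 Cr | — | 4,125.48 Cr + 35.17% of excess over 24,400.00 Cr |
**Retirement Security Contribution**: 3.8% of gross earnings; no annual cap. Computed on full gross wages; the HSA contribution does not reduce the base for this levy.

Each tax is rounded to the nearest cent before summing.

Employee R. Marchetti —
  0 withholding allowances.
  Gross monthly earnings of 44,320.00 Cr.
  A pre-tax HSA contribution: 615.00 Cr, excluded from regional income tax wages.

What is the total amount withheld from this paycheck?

12,599.21 Cr

Regional Income Tax: taxable = 44,320.00 Cr − 615.00 Cr = 43,705.00 Cr
  4,125.48 Cr + 35.17% × (43,705.00 Cr − 24,400.00 Cr) = 4,125.48 Cr + 35.17% × 19,305.00 Cr = 10,915.05 Cr
Retirement Security Contribution: 3.8% × 44,320.00 Cr = 1,684.16 Cr
Total: 10,915.05 Cr + 1,684.16 Cr = 12,599.21 Cr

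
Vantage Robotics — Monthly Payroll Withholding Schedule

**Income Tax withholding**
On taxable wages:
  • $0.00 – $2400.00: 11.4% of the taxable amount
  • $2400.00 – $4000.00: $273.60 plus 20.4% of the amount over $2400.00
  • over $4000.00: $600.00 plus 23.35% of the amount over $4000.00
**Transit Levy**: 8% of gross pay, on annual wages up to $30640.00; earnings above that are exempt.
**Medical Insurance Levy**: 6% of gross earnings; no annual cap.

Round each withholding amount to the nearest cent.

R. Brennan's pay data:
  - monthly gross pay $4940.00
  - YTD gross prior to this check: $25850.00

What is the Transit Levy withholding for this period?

$383.20

Transit Levy: cap $30640.00 − YTD $25850.00 = $4790.00 subject; 8% × $4790.00 = $383.20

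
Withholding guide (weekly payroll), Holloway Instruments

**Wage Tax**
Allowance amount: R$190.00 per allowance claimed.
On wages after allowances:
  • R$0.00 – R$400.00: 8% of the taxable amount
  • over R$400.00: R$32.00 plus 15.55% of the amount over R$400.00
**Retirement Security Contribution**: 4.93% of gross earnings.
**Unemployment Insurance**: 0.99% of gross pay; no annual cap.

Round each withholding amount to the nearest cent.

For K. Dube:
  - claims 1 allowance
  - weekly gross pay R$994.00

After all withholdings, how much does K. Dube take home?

Wage Tax: taxable = R$994.00 − 1×R$190.00 = R$804.00
  R$32.00 + 15.55% × (R$804.00 − R$400.00) = R$32.00 + 15.55% × R$404.00 = R$94.82
Retirement Security Contribution: 4.93% × R$994.00 = R$49.00
Unemployment Insurance: 0.99% × R$994.00 = R$9.84
Total withheld: R$94.82 + R$49.00 + R$9.84 = R$153.66
Net pay: R$994.00 − R$153.66 = R$840.34

R$840.34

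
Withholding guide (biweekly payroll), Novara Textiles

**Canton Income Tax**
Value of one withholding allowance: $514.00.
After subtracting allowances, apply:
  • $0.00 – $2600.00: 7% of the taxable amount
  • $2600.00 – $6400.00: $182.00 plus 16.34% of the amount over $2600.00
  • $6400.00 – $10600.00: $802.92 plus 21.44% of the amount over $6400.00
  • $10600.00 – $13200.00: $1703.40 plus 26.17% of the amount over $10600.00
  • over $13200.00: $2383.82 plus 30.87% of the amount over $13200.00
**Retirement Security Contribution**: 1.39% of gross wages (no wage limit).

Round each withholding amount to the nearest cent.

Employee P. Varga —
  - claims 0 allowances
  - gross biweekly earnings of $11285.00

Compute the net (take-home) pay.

$9245.48

Canton Income Tax: taxable = $11285.00
  $1703.40 + 26.17% × ($11285.00 − $10600.00) = $1703.40 + 26.17% × $685.00 = $1882.66
Retirement Security Contribution: 1.39% × $11285.00 = $156.86
Total withheld: $1882.66 + $156.86 = $2039.52
Net pay: $11285.00 − $2039.52 = $9245.48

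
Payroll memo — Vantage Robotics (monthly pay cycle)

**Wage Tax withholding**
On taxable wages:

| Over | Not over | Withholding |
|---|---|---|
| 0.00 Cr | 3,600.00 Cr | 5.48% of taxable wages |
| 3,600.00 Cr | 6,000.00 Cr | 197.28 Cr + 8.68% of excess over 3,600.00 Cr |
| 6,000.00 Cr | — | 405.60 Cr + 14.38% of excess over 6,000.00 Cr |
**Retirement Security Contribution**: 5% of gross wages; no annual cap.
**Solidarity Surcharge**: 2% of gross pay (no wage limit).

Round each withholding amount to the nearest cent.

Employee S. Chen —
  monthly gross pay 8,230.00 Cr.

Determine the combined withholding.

Wage Tax: taxable = 8,230.00 Cr
  405.60 Cr + 14.38% × (8,230.00 Cr − 6,000.00 Cr) = 405.60 Cr + 14.38% × 2,230.00 Cr = 726.27 Cr
Retirement Security Contribution: 5% × 8,230.00 Cr = 411.50 Cr
Solidarity Surcharge: 2% × 8,230.00 Cr = 164.60 Cr
Total: 726.27 Cr + 411.50 Cr + 164.60 Cr = 1,302.37 Cr

1,302.37 Cr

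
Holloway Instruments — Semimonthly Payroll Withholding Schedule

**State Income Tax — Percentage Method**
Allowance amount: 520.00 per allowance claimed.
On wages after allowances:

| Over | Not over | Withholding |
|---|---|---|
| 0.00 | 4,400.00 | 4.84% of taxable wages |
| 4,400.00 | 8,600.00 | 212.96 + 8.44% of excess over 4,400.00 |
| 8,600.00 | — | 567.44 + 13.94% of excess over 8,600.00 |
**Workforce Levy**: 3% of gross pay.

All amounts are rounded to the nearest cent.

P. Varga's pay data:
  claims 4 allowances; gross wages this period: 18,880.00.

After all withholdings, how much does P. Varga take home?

State Income Tax: taxable = 18,880.00 − 4×520.00 = 16,800.00
  567.44 + 13.94% × (16,800.00 − 8,600.00) = 567.44 + 13.94% × 8,200.00 = 1,710.52
Workforce Levy: 3% × 18,880.00 = 566.40
Total withheld: 1,710.52 + 566.40 = 2,276.92
Net pay: 18,880.00 − 2,276.92 = 16,603.08

16,603.08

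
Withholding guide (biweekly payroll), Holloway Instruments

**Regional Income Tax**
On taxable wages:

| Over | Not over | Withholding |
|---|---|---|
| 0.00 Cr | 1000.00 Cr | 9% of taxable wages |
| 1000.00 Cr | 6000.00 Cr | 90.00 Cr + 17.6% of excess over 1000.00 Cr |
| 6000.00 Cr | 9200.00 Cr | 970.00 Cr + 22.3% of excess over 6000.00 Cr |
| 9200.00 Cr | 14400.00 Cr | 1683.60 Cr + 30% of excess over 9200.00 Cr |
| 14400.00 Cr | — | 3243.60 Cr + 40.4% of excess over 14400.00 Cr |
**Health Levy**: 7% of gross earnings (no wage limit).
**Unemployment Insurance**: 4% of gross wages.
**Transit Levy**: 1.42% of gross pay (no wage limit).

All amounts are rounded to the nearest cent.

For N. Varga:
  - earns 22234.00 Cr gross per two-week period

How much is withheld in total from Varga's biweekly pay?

9170.00 Cr

Regional Income Tax: taxable = 22234.00 Cr
  3243.60 Cr + 40.4% × (22234.00 Cr − 14400.00 Cr) = 3243.60 Cr + 40.4% × 7834.00 Cr = 6408.54 Cr
Health Levy: 7% × 22234.00 Cr = 1556.38 Cr
Unemployment Insurance: 4% × 22234.00 Cr = 889.36 Cr
Transit Levy: 1.42% × 22234.00 Cr = 315.72 Cr
Total: 6408.54 Cr + 1556.38 Cr + 889.36 Cr + 315.72 Cr = 9170.00 Cr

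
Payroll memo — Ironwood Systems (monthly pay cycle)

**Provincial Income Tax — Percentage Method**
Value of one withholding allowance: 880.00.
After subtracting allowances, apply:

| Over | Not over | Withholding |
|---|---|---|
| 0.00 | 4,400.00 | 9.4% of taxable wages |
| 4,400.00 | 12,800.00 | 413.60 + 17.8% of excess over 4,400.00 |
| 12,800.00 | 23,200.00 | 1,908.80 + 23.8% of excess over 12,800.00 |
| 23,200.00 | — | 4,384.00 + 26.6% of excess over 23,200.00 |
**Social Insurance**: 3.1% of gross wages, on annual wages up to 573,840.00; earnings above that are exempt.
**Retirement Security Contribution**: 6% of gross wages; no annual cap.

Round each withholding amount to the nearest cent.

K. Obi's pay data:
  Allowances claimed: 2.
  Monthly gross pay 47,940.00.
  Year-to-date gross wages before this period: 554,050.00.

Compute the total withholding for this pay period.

Provincial Income Tax: taxable = 47,940.00 − 2×880.00 = 46,180.00
  4,384.00 + 26.6% × (46,180.00 − 23,200.00) = 4,384.00 + 26.6% × 22,980.00 = 10,496.68
Social Insurance: cap 573,840.00 − YTD 554,050.00 = 19,790.00 subject; 3.1% × 19,790.00 = 613.49
Retirement Security Contribution: 6% × 47,940.00 = 2,876.40
Total: 10,496.68 + 613.49 + 2,876.40 = 13,986.57

13,986.57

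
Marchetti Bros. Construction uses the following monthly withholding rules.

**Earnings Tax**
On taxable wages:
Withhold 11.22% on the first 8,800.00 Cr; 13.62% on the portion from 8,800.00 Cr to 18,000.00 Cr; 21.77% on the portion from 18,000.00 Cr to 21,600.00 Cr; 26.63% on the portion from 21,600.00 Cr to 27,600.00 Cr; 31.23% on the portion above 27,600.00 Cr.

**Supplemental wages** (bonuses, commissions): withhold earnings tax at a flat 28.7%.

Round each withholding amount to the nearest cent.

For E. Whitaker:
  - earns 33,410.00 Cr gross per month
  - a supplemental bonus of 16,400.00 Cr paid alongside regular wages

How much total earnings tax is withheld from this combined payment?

Earnings Tax: taxable = 33,410.00 Cr
  4,621.92 Cr + 31.23% × (33,410.00 Cr − 27,600.00 Cr) = 4,621.92 Cr + 31.23% × 5,810.00 Cr = 6,436.38 Cr
Supplemental (28.7% flat on bonus): 28.7% × 16,400.00 Cr = 4,706.80 Cr
Total earnings tax: 6,436.38 Cr + 4,706.80 Cr = 11,143.18 Cr

11,143.18 Cr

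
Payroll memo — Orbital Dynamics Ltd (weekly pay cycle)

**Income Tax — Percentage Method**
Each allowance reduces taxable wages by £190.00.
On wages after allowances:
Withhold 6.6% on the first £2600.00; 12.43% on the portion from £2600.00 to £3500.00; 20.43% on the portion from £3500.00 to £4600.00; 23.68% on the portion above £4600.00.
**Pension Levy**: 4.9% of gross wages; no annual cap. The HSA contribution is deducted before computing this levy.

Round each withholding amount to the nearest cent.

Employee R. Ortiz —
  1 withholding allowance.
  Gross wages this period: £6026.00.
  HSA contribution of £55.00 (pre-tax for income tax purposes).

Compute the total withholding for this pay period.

£1080.44

Income Tax: taxable = £6026.00 − £55.00 − 1×£190.00 = £5781.00
  £508.20 + 23.68% × (£5781.00 − £4600.00) = £508.20 + 23.68% × £1181.00 = £787.86
Pension Levy: 4.9% × £5971.00 = £292.58
Total: £787.86 + £292.58 = £1080.44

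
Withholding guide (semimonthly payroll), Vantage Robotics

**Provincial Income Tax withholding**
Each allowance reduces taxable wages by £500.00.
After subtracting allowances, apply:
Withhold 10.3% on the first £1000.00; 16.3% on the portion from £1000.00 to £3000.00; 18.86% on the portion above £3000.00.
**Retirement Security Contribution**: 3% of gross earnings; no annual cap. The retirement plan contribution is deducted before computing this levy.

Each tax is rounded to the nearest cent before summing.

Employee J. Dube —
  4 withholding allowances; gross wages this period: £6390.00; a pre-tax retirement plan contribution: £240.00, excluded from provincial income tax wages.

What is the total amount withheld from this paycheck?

£830.39

Provincial Income Tax: taxable = £6390.00 − £240.00 − 4×£500.00 = £4150.00
  £429.00 + 18.86% × (£4150.00 − £3000.00) = £429.00 + 18.86% × £1150.00 = £645.89
Retirement Security Contribution: 3% × £6150.00 = £184.50
Total: £645.89 + £184.50 = £830.39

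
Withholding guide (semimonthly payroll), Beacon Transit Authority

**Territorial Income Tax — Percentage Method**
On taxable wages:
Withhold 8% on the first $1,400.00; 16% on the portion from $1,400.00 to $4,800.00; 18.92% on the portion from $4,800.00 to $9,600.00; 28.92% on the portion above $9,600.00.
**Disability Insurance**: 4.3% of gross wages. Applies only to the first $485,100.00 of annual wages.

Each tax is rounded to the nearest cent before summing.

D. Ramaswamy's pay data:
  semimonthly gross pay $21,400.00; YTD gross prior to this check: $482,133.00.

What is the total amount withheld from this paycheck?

Territorial Income Tax: taxable = $21,400.00
  $1,564.16 + 28.92% × ($21,400.00 − $9,600.00) = $1,564.16 + 28.92% × $11,800.00 = $4,976.72
Disability Insurance: cap $485,100.00 − YTD $482,133.00 = $2,967.00 subject; 4.3% × $2,967.00 = $127.58
Total: $4,976.72 + $127.58 = $5,104.30

$5,104.30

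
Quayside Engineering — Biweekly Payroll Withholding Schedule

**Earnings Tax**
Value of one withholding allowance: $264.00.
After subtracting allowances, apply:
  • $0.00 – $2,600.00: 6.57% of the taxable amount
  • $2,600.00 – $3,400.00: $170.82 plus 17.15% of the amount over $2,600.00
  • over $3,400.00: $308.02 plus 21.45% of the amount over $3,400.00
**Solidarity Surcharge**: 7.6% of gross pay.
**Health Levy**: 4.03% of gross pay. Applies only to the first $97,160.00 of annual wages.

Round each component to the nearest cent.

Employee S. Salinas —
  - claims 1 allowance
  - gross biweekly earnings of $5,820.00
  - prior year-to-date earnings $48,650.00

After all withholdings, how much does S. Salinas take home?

$4,372.65

Earnings Tax: taxable = $5,820.00 − 1×$264.00 = $5,556.00
  $308.02 + 21.45% × ($5,556.00 − $3,400.00) = $308.02 + 21.45% × $2,156.00 = $770.48
Solidarity Surcharge: 7.6% × $5,820.00 = $442.32
Health Levy: 4.03% × $5,820.00 = $234.55
Total withheld: $770.48 + $442.32 + $234.55 = $1,447.35
Net pay: $5,820.00 − $1,447.35 = $4,372.65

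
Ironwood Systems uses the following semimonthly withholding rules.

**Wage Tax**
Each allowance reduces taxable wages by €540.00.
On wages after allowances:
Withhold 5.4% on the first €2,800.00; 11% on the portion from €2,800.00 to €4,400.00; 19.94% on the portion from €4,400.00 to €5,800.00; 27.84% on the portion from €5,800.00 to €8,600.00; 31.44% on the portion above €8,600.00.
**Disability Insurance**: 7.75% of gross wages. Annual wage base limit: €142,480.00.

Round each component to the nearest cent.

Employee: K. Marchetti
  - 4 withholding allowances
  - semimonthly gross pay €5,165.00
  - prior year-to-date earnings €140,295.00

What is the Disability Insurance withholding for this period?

Disability Insurance: cap €142,480.00 − YTD €140,295.00 = €2,185.00 subject; 7.75% × €2,185.00 = €169.34

€169.34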